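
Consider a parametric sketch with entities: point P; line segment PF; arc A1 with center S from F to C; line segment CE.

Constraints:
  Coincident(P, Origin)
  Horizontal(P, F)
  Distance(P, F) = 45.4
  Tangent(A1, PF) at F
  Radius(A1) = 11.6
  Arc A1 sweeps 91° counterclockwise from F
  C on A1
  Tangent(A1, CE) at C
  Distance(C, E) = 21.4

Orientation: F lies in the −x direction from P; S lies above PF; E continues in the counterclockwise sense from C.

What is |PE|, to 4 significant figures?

47.65

On A1, F sits at bearing -90° from S; a 91° counterclockwise sweep puts C at bearing 1°, so C = S + 11.6·(cos 1°, sin 1°) = (-33.80, 11.80). A1 meets CE tangentially, so SC is at right angles to CE, so CE runs along (−sin 1°, cos 1°); with |CE| = 21.4, E = (-34.18, 33.20). Then |PE| = |E − P| = 47.65.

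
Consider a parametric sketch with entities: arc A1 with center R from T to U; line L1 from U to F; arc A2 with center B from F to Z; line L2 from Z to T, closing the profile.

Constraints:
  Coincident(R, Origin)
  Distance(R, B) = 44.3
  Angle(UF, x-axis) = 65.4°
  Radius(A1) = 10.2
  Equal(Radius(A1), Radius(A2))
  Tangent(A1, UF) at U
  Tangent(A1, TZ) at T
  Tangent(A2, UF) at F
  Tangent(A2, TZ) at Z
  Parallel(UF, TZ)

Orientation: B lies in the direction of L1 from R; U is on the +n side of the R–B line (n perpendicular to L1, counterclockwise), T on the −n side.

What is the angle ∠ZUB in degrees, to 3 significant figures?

11.8°

Tangency of A1 to both parallel lines with radius 10.2 puts U and T at R ± 10.2·n: U = (-9.27, 4.25), T = (9.27, -4.25). Equal radii place F and Z the same way about B: F = B + 10.2·n = (9.17, 44.5), Z = B − 10.2·n = (27.7, 36.0). Then cos ∠ZUB = UZ·UB / (|UZ||UB|), giving 11.8°.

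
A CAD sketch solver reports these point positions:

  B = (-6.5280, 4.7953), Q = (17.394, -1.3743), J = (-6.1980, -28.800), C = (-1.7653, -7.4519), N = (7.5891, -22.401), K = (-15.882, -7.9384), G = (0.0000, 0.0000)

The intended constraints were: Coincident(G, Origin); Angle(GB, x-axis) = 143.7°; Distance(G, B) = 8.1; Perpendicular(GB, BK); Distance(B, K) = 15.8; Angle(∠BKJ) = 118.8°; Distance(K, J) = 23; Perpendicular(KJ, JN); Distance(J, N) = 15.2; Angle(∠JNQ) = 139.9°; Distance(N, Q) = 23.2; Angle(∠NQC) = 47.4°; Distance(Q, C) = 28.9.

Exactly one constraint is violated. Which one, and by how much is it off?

Distance(Q, C) = 28.9 — off by 8.80.

G = (0.00, 0.00) ✓; GB at 143.7° ✓; |GB| = 8.100 ✓; ∠(GB, BK) = 90.00° ✓; |BK| = 15.80 ✓; ∠BKJ = 118.8° ✓; |KJ| = 23.00 ✓; ∠(KJ, JN) = 90.00° ✓; |JN| = 15.20 ✓; ∠JNQ = 139.9° ✓; |NQ| = 23.20 ✓; ∠NQC = 47.40° ✓; |QC| = 20.10 ✗.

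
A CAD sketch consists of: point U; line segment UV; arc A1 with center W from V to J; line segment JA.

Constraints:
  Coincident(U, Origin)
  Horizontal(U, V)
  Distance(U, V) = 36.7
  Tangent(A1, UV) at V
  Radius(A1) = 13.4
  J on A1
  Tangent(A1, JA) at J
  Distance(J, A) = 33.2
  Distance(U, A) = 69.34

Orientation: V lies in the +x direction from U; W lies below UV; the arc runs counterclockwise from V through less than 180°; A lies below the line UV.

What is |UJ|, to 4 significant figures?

36.15

U is at the origin; U and V share the same y with |UV| = 36.7 and V on the +x side, so V = (36.70, 0.000). Tangency of A1 to UV means the radius WV is perpendicular to UV, so W = V + (0, -13.4) = (36.70, -13.40). Since WJ ⟂ JA (tangency), |WA| = √(13.4² + 33.2²) = 35.80 regardless of where J sits on A1. So A lies on both circle(U, 69.34) and circle(W, 35.80); the below-UV intersection is A = (52.15, -45.70). J is the foot of the tangent from A: J = (27.66, -23.29).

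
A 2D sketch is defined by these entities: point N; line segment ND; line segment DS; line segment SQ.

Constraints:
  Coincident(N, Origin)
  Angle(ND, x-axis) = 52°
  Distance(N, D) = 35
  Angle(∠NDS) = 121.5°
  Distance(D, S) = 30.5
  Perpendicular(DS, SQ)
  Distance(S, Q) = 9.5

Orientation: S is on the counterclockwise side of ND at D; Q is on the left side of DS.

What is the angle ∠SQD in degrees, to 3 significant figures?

72.7°

N is at the origin; ND runs at 52.0° with length 35.0, so D = 35.0·(cos 52.0°, sin 52.0°) = (21.5, 27.6). ∠NDS = 121.5°, so DS runs at 52.0° + (180° − 121.5°) = 110° from the x-axis; with |DS| = 30.5, S = D + 30.5·(cos 110°, sin 110°) = (10.9, 56.1). DS ⟂ SQ; with |SQ| = 9.5 on the left of DS, Q = S + 9.5·(-0.937, -0.350) = (1.97, 52.8). Then cos ∠SQD = QS·QD / (|QS||QD|), giving 72.7°.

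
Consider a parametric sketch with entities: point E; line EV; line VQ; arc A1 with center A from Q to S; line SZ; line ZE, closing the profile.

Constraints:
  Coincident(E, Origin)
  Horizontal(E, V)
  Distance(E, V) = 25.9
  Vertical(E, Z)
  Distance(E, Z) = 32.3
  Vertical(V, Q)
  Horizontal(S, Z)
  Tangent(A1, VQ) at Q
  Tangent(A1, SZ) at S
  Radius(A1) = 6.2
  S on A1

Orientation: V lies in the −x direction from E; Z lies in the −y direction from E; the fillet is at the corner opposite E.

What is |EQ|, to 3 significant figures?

36.8

E is at the origin; EV is horizontal with |EV| = 25.9 and V on the −x side, so V = (-25.9, 0.00). E and Z share the same x with |EZ| = 32.3 and Z on the −y side, so Z = (0.00, -32.3). The virtual corner opposite E is at (-25.9, -32.3). Since A1 is tangent to VQ there, AQ ⟂ VQ and tangency of A1 to SZ means the radius AS is perpendicular to SZ, with radius 6.2, so the center A sits 6.2 in from both sides at A = (-19.7, -26.1). That places the tangent points at Q = (-25.9, -26.1) on VQ and S = (-19.7, -32.3) on SZ. Then |EQ| = |Q − E| = 36.8.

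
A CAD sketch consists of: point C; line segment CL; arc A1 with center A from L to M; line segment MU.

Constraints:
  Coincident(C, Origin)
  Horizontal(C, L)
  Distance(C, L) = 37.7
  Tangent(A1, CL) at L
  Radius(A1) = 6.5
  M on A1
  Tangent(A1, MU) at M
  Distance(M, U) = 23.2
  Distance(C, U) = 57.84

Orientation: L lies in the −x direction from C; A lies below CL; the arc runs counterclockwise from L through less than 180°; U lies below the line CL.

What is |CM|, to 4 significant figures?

44.04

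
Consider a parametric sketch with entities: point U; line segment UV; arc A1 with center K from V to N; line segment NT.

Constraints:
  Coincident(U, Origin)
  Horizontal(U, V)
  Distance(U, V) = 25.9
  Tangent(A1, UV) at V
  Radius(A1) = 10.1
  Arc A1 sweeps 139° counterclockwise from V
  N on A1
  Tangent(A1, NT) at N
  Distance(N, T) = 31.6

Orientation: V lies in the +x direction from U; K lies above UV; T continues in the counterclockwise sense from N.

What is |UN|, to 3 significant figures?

37.0

U is at the origin; U and V share the same y with |UV| = 25.9 and V on the +x side, so V = (25.9, 0.00). Since A1 is tangent to UV there, KV ⟂ UV, so K = V + (0, 10.1) = (25.9, 10.1). On A1, V sits at bearing -90° from K; a 139° counterclockwise sweep puts N at bearing 49°, so N = K + 10.1·(cos 49°, sin 49°) = (32.5, 17.7). Then |UN| = |N − U| = 37.0.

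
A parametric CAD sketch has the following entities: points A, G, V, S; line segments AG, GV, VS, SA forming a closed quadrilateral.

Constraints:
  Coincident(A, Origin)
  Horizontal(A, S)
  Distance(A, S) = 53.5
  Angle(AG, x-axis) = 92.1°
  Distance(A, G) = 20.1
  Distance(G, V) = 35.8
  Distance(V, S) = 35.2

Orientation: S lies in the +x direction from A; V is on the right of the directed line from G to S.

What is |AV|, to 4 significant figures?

21.71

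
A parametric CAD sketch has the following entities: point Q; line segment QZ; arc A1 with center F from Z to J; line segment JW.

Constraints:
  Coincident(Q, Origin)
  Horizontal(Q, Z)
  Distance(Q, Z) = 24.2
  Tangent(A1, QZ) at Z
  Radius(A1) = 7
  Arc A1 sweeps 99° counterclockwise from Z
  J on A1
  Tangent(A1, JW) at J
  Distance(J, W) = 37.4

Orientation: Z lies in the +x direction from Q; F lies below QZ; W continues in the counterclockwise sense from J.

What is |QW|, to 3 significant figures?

50.6

On A1, Z sits at bearing 90° from F; a 99° counterclockwise sweep puts J at bearing 189°, so J = F + 7.0·(cos 189°, sin 189°) = (17.3, -8.10). The tangent condition forces FJ to be normal to JW, so JW runs along (−sin 189°, cos 189°); with |JW| = 37.4, W = (23.1, -45.0). Then |QW| = |W − Q| = 50.6.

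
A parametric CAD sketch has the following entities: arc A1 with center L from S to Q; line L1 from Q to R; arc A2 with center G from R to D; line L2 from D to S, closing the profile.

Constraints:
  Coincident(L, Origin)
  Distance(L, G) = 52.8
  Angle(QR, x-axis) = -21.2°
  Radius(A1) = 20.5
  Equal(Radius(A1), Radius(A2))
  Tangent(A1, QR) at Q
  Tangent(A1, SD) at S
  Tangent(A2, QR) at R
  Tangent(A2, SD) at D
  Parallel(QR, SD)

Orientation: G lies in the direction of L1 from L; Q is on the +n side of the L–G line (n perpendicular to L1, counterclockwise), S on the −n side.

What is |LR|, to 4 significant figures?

56.64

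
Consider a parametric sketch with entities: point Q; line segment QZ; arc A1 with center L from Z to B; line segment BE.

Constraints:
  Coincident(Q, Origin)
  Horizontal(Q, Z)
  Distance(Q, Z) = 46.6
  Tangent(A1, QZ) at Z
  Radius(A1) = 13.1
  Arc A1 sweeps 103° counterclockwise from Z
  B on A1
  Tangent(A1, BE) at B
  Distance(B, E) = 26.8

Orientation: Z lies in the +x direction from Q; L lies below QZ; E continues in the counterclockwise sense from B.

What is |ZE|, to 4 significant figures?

42.69

On A1, Z sits at bearing 90° from L; a 103° counterclockwise sweep puts B at bearing 193°, so B = L + 13.1·(cos 193°, sin 193°) = (33.84, -16.05). A1 meets BE tangentially, so LB is at right angles to BE, so BE runs along (−sin 193°, cos 193°); with |BE| = 26.8, E = (39.86, -42.16). Then |ZE| = |E − Z| = 42.69.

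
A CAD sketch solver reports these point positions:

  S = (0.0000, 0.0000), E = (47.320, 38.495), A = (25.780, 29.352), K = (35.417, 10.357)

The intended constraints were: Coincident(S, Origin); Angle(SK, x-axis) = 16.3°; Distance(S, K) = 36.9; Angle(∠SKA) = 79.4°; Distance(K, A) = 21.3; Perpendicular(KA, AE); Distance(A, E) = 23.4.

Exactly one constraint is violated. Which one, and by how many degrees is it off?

Perpendicular(KA, AE) — off by 3.90°.

S = (0.00, 0.00) ✓; SK at 16.30° ✓; |SK| = 36.90 ✓; ∠SKA = 79.40° ✓; |KA| = 21.30 ✓; ∠(KA, AE) = 93.90° ✗; |AE| = 23.40 ✓.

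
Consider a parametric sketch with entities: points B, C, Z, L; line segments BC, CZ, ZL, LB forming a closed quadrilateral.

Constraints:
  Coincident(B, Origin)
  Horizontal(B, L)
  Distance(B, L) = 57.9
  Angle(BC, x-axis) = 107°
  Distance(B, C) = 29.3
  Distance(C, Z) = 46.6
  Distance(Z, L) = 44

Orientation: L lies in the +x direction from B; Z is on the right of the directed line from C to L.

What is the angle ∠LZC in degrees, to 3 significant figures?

105°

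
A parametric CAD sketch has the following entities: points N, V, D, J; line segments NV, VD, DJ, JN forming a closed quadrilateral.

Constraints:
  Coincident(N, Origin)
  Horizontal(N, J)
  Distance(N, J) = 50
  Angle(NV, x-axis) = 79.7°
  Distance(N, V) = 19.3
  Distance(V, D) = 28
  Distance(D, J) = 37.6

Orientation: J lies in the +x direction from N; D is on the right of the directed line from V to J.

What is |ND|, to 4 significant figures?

15.00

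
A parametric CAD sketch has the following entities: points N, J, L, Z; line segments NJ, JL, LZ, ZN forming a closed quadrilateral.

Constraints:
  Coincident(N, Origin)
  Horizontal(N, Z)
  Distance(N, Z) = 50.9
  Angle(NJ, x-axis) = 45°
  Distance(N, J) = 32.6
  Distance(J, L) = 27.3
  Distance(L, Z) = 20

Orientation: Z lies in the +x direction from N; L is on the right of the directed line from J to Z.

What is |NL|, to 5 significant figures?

31.277

N is at the origin; NZ is horizontal with |NZ| = 50.9 and Z in +x, so Z = (50.9, 0). NJ runs at 45.0° with |NJ| = 32.6, so J = (23.052, 23.052). L is determined by |JL| = 27.3 and |LZ| = 20.0 together: it lies at the intersection of circle(J, 27.3) and circle(Z, 20.0). With |JZ| = 36.151, the foot of the radical line on JZ is 22.851 from J and the perpendicular offset is √(27.3² − 22.851²) = 14.937. Taking the right-of-JZ solution: L = (31.130, -3.0257).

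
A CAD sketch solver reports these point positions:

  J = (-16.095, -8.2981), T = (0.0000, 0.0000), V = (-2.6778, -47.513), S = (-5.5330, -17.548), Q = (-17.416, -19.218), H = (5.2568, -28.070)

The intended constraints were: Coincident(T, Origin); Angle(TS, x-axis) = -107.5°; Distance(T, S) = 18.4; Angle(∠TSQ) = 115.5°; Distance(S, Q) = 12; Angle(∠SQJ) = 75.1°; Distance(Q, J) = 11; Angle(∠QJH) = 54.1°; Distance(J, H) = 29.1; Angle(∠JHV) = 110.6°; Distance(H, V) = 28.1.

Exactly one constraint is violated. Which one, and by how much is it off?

Distance(H, V) = 28.1 — off by 7.10.

T = (0.00, 0.00) ✓; TS at -107.5° ✓; |TS| = 18.40 ✓; ∠TSQ = 115.5° ✓; |SQ| = 12.00 ✓; ∠SQJ = 75.10° ✓; |QJ| = 11.00 ✓; ∠QJH = 54.10° ✓; |JH| = 29.10 ✓; ∠JHV = 110.6° ✓; |HV| = 21.00 ✗.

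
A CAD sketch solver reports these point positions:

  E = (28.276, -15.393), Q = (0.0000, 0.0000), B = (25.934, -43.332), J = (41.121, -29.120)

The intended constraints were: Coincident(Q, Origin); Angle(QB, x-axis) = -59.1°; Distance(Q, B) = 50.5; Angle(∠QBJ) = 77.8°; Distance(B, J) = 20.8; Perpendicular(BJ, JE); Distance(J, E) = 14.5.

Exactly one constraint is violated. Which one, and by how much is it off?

Distance(J, E) = 14.5 — off by 4.30.

Q = (0.00, 0.00) ✓; QB at -59.10° ✓; |QB| = 50.50 ✓; ∠QBJ = 77.80° ✓; |BJ| = 20.80 ✓; ∠(BJ, JE) = 90.00° ✓; |JE| = 18.80 ✗.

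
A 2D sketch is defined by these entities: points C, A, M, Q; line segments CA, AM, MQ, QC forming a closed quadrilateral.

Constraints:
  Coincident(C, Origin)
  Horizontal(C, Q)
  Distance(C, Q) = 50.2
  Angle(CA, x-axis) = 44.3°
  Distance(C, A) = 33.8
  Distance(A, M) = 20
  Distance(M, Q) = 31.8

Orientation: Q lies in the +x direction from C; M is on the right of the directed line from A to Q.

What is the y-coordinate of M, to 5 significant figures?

4.3742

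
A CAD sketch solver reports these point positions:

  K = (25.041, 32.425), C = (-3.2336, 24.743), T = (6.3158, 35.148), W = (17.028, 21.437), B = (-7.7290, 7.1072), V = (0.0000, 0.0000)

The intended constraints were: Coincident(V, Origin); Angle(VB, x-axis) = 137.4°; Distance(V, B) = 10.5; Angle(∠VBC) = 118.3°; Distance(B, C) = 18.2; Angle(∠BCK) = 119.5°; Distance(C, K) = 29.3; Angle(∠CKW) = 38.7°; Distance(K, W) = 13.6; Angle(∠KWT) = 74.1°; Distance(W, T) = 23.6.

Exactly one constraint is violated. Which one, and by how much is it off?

Distance(W, T) = 23.6 — off by 6.20.

V = (0.00, 0.00) ✓; VB at 137.4° ✓; |VB| = 10.50 ✓; ∠VBC = 118.3° ✓; |BC| = 18.20 ✓; ∠BCK = 119.5° ✓; |CK| = 29.30 ✓; ∠CKW = 38.70° ✓; |KW| = 13.60 ✓; ∠KWT = 74.10° ✓; |WT| = 17.40 ✗.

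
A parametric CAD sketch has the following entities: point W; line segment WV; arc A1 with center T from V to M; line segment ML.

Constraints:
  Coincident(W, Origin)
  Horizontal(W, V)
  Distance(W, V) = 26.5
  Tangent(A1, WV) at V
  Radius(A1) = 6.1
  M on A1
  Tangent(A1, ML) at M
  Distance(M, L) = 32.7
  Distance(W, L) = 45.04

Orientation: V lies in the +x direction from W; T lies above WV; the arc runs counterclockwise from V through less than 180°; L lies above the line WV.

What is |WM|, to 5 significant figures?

33.276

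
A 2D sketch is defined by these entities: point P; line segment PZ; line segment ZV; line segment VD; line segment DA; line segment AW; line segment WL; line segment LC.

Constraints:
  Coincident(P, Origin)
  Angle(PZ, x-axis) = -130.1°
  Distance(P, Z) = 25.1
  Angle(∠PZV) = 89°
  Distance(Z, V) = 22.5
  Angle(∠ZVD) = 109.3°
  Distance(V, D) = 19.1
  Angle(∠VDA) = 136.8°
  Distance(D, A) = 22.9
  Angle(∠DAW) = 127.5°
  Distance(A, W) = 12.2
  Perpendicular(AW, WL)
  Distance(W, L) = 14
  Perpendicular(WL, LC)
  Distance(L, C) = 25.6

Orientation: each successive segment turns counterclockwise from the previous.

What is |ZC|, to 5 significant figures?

36.737

P is at the origin; PZ runs at -130.1° with length 25.1, so Z = (-16.168, -19.200). ∠PZV = 89.0° gives ZV at -39.100° from the x-axis; with |ZV| = 22.5, V = (1.2935, -33.390). ∠ZVD = 109.3° gives VD at 31.600° from the x-axis; with |VD| = 19.1, D = (17.562, -23.382). ∠VDA = 136.8° gives DA at 74.800° from the x-axis; with |DA| = 22.9, A = (23.566, -1.2827). ∠DAW = 127.5° gives AW at 127.30° from the x-axis; with |AW| = 12.2, W = (16.173, 8.4221). AW is perpendicular to WL, so WL runs at -142.70°; with |WL| = 14.0, L = (5.0360, -0.061785). WL ⟂ LC, so LC runs at -52.700°; with |LC| = 25.6, C = (20.549, -20.426). Then |ZC| = |C − Z| = 36.737.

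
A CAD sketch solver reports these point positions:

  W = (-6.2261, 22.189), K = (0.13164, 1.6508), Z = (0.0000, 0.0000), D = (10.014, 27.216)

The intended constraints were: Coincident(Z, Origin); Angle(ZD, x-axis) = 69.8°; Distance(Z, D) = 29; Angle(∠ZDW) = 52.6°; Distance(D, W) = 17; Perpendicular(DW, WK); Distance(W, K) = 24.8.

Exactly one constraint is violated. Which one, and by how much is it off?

Distance(W, K) = 24.8 — off by 3.30.

Z = (0.00, 0.00) ✓; ZD at 69.80° ✓; |ZD| = 29.00 ✓; ∠ZDW = 52.60° ✓; |DW| = 17.00 ✓; ∠(DW, WK) = 90.00° ✓; |WK| = 21.50 ✗.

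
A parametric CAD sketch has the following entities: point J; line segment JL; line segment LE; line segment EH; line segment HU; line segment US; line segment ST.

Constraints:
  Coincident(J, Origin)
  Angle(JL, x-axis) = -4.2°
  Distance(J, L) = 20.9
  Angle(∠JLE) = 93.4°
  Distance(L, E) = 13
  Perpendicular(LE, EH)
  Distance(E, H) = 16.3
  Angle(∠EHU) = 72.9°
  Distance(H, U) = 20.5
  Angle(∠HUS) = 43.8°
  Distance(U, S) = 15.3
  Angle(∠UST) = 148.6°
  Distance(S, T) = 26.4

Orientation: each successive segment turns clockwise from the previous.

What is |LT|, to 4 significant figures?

33.85

J is at the origin; JL runs at -4.2° with length 20.9, so L = (20.84, -1.531). ∠JLE = 93.4° gives LE at -90.80° from the x-axis; with |LE| = 13.0, E = (20.66, -14.53). LE ⟂ EH, so EH runs at 179.2°; with |EH| = 16.3, H = (4.364, -14.30). ∠EHU = 72.9° gives HU at 72.10° from the x-axis; with |HU| = 20.5, U = (10.66, 5.206). ∠HUS = 43.8° gives US at -64.10° from the x-axis; with |US| = 15.3, S = (17.35, -8.557). ∠UST = 148.6° gives ST at -95.50° from the x-axis; with |ST| = 26.4, T = (14.82, -34.84). Then |LT| = |T − L| = 33.85.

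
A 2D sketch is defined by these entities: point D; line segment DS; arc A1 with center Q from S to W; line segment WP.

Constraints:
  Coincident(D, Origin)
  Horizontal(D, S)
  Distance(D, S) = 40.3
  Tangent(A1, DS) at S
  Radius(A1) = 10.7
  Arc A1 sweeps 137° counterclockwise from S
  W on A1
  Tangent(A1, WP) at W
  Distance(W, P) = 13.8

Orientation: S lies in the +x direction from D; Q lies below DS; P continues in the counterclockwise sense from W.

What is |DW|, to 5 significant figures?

37.847

D is at the origin; D and S share the same y with |DS| = 40.3 and S on the +x side, so S = (40.300, 0.0000). Since A1 is tangent to DS there, QS ⟂ DS, so Q = S + (0, -10.7) = (40.300, -10.700). On A1, S sits at bearing 90° from Q; a 137° counterclockwise sweep puts W at bearing 227°, so W = Q + 10.7·(cos 227°, sin 227°) = (33.003, -18.525). Then |DW| = |W − D| = 37.847.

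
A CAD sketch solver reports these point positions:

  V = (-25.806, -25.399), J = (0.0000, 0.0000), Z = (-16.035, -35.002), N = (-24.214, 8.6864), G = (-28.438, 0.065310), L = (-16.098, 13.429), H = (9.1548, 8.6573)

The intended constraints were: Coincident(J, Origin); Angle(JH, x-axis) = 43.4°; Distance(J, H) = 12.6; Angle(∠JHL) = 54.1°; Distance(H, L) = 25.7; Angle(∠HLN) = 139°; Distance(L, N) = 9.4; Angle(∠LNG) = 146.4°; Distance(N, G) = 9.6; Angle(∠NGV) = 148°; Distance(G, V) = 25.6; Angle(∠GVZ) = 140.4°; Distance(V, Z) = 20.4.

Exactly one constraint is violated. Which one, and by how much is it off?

Distance(V, Z) = 20.4 — off by 6.70.

J = (0.00, 0.00) ✓; JH at 43.40° ✓; |JH| = 12.60 ✓; ∠JHL = 54.10° ✓; |HL| = 25.70 ✓; ∠HLN = 139.0° ✓; |LN| = 9.400 ✓; ∠LNG = 146.4° ✓; |NG| = 9.600 ✓; ∠NGV = 148.0° ✓; |GV| = 25.60 ✓; ∠GVZ = 140.4° ✓; |VZ| = 13.70 ✗.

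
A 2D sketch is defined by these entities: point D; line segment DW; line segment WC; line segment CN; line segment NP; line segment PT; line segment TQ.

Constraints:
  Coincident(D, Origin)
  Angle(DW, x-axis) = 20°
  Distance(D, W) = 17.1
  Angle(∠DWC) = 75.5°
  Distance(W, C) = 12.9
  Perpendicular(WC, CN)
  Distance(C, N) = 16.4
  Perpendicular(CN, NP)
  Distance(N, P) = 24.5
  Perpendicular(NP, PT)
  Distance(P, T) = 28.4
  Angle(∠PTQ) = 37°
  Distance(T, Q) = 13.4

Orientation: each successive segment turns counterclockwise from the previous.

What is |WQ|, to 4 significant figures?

3.767

NP ⟂ PT, so PT runs at 34.50°; with |PT| = 28.4, T = (32.53, 3.086). ∠PTQ = 37.0° gives TQ at 177.5° from the x-axis; with |TQ| = 13.4, Q = (19.14, 3.670). Then |WQ| = |Q − W| = 3.767.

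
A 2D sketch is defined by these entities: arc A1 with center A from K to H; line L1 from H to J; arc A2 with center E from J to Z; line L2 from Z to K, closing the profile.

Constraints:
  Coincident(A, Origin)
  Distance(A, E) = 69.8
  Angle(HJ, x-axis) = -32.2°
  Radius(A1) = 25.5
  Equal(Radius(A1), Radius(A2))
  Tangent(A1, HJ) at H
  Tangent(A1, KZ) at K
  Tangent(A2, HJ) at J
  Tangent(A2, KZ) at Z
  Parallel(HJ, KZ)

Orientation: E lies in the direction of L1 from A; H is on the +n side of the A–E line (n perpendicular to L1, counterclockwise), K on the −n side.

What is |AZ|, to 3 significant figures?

74.3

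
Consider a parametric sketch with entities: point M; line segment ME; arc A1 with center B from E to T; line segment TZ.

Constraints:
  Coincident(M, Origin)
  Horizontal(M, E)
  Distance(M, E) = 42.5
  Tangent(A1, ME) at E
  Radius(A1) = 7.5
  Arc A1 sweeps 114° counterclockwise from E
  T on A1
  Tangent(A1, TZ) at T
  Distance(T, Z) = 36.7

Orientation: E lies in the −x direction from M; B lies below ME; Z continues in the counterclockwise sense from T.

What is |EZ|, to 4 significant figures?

44.81

M is at the origin; M and E share the same y with |ME| = 42.5 and E on the −x side, so E = (-42.50, 0.000). The tangent condition forces BE to be normal to ME, so B = E + (0, -7.5) = (-42.50, -7.500). On A1, E sits at bearing 90° from B; a 114° counterclockwise sweep puts T at bearing 204°, so T = B + 7.5·(cos 204°, sin 204°) = (-49.35, -10.55). Since A1 is tangent to TZ there, BT ⟂ TZ, so TZ runs along (−sin 204°, cos 204°); with |TZ| = 36.7, Z = (-34.42, -44.08). Then |EZ| = |Z − E| = 44.81.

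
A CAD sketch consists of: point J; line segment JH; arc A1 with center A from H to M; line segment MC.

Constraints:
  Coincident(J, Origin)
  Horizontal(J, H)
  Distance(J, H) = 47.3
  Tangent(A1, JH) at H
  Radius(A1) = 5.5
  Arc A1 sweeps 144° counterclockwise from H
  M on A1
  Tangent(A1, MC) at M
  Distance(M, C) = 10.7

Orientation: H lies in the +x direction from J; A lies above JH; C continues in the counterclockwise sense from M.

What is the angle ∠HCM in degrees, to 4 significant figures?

35.53°

J is at the origin; J and H share the same y with |JH| = 47.3 and H on the +x side, so H = (47.30, 0.000). Since A1 is tangent to JH there, AH ⟂ JH, so A = H + (0, 5.5) = (47.30, 5.500). On A1, H sits at bearing -90° from A; a 144° counterclockwise sweep puts M at bearing 54°, so M = A + 5.5·(cos 54°, sin 54°) = (50.53, 9.950). A1 meets MC tangentially, so AM is at right angles to MC, so MC runs along (−sin 54°, cos 54°); with |MC| = 10.7, C = (41.88, 16.24). Then cos ∠HCM = CH·CM / (|CH||CM|), giving 35.53°.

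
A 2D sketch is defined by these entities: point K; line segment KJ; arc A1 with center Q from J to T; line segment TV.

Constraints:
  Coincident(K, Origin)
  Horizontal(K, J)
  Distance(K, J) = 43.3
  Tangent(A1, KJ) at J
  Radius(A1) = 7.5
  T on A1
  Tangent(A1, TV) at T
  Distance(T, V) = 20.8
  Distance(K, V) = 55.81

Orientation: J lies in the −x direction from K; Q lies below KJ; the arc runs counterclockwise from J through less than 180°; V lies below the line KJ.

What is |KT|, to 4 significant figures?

51.44

K is at the origin; K and J share the same y with |KJ| = 43.3 and J on the −x side, so J = (-43.30, 0.000). Tangency of A1 to KJ means the radius QJ is perpendicular to KJ, so Q = J + (0, -7.5) = (-43.30, -7.500). Since QT ⟂ TV (tangency), |QV| = √(7.5² + 20.8²) = 22.11 regardless of where T sits on A1. So V lies on both circle(K, 55.81) and circle(Q, 22.11); the below-KJ intersection is V = (-47.56, -29.20). T is the foot of the tangent from V: T = (-50.71, -8.636).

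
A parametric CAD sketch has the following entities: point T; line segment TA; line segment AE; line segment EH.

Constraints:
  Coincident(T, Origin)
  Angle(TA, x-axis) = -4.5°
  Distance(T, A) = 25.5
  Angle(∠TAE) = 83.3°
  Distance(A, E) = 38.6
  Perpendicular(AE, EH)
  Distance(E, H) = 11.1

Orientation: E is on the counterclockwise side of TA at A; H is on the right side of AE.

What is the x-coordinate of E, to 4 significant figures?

23.94

T is at the origin; TA runs at -4.5° with length 25.5, so A = 25.5·(cos -4.5°, sin -4.5°) = (25.42, -2.001). ∠TAE = 83.3°, so AE runs at -4.5° + (180° − 83.3°) = 92.20° from the x-axis; with |AE| = 38.6, E = A + 38.6·(cos 92.20°, sin 92.20°) = (23.94, 36.57). So E.x = 23.94.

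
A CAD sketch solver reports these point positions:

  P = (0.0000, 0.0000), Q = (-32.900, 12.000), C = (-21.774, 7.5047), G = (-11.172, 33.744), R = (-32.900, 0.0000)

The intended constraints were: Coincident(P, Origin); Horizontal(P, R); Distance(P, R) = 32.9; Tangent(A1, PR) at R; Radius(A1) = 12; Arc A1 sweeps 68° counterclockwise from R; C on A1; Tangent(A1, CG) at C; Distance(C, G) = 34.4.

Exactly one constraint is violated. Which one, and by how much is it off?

Distance(C, G) = 34.4 — off by 6.10.

P = (0.00, 0.00) ✓; P.y = 0.00, R.y = 0.00 ✓; |PR| = 32.90 ✓; ∠(QR, RP) = 90.00° ✓; |QR| = 12.00 ✓; bearing(Q→C) − bearing(Q→R) = 68.00° ✓; |QC| = 12.00 ✓; ∠(QC, CG) = 90.00° ✓; |CG| = 28.30 ✗.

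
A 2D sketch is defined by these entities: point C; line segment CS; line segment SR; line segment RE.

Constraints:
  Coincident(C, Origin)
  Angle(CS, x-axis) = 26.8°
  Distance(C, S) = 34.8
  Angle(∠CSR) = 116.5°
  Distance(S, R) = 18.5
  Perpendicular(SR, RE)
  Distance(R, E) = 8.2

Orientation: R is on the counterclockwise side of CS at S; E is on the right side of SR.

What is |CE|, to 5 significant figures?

52.017

C is at the origin; CS runs at 26.8° with length 34.8, so S = 34.8·(cos 26.8°, sin 26.8°) = (31.062, 15.691). ∠CSR = 116.5°, so SR runs at 26.8° + (180° − 116.5°) = 90.300° from the x-axis; with |SR| = 18.5, R = S + 18.5·(cos 90.300°, sin 90.300°) = (30.965, 34.190). The perpendicularity gives RE at right angles to SR; with |RE| = 8.2 on the right of SR, E = R + 8.2·(0.99999, 0.0052360) = (39.165, 34.233). Then |CE| = |E − C| = 52.017.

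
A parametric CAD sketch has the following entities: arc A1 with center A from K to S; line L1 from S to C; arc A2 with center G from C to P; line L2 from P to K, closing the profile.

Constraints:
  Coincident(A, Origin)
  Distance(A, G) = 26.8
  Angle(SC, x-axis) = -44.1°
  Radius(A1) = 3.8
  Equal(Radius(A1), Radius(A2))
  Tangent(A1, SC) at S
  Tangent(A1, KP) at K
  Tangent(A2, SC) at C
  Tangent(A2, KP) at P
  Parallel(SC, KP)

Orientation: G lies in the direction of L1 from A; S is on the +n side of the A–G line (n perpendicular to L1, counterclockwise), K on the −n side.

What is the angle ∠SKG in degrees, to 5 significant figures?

81.930°

The slot axis is L1's direction at -44.1°, so u = (cos -44.1°, sin -44.1°) = (0.71813, -0.69591) and n = (−sin -44.1°, cos -44.1°) = (0.69591, 0.71813). A is at the origin and G lies 26.8 along u from A, so G = 26.8·u = (19.246, -18.650). Tangency of A1 to both parallel lines with radius 3.8 puts S and K at A ± 3.8·n: S = (2.6445, 2.7289), K = (-2.6445, -2.7289). Then cos ∠SKG = KS·KG / (|KS||KG|), giving 81.930°.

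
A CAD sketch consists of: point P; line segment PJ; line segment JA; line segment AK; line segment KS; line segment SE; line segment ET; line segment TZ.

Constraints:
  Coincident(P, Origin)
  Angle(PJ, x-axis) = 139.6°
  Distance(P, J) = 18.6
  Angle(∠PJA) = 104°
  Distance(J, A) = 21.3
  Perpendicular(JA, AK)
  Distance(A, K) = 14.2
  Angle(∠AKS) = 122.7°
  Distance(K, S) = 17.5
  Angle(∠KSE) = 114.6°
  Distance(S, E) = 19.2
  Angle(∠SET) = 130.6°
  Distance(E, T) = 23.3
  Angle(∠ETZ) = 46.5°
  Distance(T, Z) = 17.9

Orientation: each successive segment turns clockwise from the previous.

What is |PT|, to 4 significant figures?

29.05

P is at the origin; PJ runs at 139.6° with length 18.6, so J = (-14.16, 12.06). ∠PJA = 104.0° gives JA at 63.60° from the x-axis; with |JA| = 21.3, A = (-4.694, 31.13). JA is perpendicular to AK, so AK runs at -26.40°; with |AK| = 14.2, K = (8.025, 24.82). ∠AKS = 122.7° gives KS at -83.70° from the x-axis; with |KS| = 17.5, S = (9.946, 7.426). ∠KSE = 114.6° gives SE at -149.1° from the x-axis; with |SE| = 19.2, E = (-6.529, -2.434). ∠SET = 130.6° gives ET at 161.5° from the x-axis; with |ET| = 23.3, T = (-28.63, 4.959). Then |PT| = |T − P| = 29.05.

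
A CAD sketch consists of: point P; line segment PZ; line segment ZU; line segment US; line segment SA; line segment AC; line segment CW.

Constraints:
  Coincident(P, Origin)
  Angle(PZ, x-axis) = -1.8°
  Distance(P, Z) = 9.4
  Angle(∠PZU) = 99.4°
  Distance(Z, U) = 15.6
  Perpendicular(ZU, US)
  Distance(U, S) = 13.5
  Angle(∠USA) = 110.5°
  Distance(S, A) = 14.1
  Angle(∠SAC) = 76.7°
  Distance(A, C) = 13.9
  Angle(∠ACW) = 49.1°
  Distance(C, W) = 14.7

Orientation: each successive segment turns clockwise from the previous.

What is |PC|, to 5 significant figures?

5.1167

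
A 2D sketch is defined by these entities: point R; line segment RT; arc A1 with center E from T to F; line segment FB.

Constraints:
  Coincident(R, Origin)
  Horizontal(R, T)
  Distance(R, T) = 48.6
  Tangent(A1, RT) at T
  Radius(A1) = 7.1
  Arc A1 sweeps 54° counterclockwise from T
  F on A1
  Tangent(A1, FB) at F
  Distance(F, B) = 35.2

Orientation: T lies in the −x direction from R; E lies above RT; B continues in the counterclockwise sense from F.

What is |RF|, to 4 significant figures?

42.96

Since A1 is tangent to RT there, ET ⟂ RT, so E = T + (0, 7.1) = (-48.60, 7.100). On A1, T sits at bearing -90° from E; a 54° counterclockwise sweep puts F at bearing -36°, so F = E + 7.1·(cos -36°, sin -36°) = (-42.86, 2.927). Then |RF| = |F − R| = 42.96.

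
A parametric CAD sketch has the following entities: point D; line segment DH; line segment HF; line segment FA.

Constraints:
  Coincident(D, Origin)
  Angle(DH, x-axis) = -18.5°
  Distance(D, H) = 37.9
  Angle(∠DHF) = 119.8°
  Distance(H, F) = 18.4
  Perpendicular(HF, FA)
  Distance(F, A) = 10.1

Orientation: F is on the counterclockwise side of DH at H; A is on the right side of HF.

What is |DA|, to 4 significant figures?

56.87

D is at the origin; DH runs at -18.5° with length 37.9, so H = 37.9·(cos -18.5°, sin -18.5°) = (35.94, -12.03). ∠DHF = 119.8°, so HF runs at -18.5° + (180° − 119.8°) = 41.70° from the x-axis; with |HF| = 18.4, F = H + 18.4·(cos 41.70°, sin 41.70°) = (49.68, 0.2144). HF ⟂ FA; with |FA| = 10.1 on the right of HF, A = F + 10.1·(0.6652, -0.7466) = (56.40, -7.327). Then |DA| = |A − D| = 56.87.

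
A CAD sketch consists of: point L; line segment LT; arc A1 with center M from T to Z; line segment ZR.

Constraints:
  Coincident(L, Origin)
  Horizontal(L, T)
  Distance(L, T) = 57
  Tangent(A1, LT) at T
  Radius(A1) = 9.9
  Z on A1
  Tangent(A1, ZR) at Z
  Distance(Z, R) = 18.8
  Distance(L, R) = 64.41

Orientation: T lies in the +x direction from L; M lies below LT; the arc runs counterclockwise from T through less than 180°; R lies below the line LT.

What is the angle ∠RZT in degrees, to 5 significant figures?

121.95°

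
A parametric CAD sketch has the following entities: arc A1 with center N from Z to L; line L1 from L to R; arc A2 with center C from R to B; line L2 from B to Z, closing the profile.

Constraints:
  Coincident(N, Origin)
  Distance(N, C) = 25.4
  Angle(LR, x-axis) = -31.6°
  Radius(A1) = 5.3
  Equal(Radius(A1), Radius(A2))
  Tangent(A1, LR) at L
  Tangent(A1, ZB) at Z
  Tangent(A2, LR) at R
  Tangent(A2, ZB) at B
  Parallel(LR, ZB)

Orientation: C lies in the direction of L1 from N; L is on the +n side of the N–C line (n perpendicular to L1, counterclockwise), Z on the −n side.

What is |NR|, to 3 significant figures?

25.9

Tangency of A1 to both parallel lines with radius 5.3 puts L and Z at N ± 5.3·n: L = (2.78, 4.51), Z = (-2.78, -4.51). Equal radii place R and B the same way about C: R = C + 5.3·n = (24.4, -8.80), B = C − 5.3·n = (18.9, -17.8). Then |NR| = |R − N| = 25.9.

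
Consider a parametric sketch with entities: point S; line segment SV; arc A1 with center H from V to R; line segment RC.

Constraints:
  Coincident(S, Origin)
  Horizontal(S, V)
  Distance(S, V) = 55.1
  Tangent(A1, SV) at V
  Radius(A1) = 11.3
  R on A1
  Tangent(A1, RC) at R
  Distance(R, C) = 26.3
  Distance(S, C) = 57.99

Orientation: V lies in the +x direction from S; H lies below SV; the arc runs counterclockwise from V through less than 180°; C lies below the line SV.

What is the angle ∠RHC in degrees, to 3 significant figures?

66.7°

Checks: S = (0.00, 0.00) ✓; |HV| = 11.30 ✓; |HR| = 11.30 ✓; ∠(HR, RC) = 90.00° ✓; |RC| = 26.30 ✓; |SC| = 57.99 ✓.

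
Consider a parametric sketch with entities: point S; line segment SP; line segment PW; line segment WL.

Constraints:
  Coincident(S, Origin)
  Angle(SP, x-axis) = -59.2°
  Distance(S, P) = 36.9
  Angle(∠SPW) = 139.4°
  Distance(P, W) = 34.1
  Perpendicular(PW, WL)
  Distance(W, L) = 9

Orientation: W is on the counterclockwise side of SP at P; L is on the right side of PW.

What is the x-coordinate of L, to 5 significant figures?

48.343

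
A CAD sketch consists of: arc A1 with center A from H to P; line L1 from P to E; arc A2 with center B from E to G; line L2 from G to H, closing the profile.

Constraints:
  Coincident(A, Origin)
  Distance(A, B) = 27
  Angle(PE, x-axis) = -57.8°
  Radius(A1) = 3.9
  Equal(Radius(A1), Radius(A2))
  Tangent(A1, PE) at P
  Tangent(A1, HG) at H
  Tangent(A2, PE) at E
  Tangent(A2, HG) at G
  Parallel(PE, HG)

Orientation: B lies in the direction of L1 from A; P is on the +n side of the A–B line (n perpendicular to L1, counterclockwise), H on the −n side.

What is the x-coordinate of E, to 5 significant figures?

17.688

Tangency of A1 to both parallel lines with radius 3.9 puts P and H at A ± 3.9·n: P = (3.3002, 2.0782), H = (-3.3002, -2.0782). Equal radii place E and G the same way about B: E = B + 3.9·n = (17.688, -20.769), G = B − 3.9·n = (11.088, -24.925). So E.x = 17.688.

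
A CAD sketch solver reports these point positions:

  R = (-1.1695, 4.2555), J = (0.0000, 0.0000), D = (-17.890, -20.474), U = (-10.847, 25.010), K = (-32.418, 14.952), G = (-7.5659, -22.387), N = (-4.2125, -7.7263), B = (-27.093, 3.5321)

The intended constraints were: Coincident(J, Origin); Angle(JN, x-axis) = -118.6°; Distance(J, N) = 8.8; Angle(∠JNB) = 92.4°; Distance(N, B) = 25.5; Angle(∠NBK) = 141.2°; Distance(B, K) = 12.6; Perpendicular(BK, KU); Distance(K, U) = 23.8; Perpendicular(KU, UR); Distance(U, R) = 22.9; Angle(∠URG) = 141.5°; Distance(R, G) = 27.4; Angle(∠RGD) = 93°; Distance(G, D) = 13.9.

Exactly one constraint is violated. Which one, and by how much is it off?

Distance(G, D) = 13.9 — off by 3.40.

J = (0.00, 0.00) ✓; JN at -118.6° ✓; |JN| = 8.800 ✓; ∠JNB = 92.40° ✓; |NB| = 25.50 ✓; ∠NBK = 141.2° ✓; |BK| = 12.60 ✓; ∠(BK, KU) = 90.00° ✓; |KU| = 23.80 ✓; ∠(KU, UR) = 90.00° ✓; |UR| = 22.90 ✓; ∠URG = 141.5° ✓; |RG| = 27.40 ✓; ∠RGD = 93.00° ✓; |GD| = 10.50 ✗.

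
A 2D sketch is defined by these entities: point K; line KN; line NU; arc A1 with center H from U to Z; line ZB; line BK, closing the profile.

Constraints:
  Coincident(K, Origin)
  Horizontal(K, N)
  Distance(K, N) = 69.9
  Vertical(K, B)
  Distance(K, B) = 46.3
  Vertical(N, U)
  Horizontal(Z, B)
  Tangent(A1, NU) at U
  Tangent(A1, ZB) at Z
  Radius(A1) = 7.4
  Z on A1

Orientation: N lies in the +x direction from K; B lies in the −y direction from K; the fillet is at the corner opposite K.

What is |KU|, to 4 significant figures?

80.00

The virtual corner opposite K is at (69.90, -46.30). A1 meets NU tangentially, so HU is at right angles to NU and A1 meets ZB tangentially, so HZ is at right angles to ZB, with radius 7.4, so the center H sits 7.4 in from both sides at H = (62.50, -38.90). That places the tangent points at U = (69.90, -38.90) on NU and Z = (62.50, -46.30) on ZB. Then |KU| = |U − K| = 80.00.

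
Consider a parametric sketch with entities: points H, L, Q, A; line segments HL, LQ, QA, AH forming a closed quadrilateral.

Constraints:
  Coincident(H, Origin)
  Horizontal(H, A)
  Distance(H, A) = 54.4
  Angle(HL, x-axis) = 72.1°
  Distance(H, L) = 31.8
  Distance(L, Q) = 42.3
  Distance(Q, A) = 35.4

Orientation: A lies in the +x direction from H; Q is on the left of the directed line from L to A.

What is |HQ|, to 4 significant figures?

62.66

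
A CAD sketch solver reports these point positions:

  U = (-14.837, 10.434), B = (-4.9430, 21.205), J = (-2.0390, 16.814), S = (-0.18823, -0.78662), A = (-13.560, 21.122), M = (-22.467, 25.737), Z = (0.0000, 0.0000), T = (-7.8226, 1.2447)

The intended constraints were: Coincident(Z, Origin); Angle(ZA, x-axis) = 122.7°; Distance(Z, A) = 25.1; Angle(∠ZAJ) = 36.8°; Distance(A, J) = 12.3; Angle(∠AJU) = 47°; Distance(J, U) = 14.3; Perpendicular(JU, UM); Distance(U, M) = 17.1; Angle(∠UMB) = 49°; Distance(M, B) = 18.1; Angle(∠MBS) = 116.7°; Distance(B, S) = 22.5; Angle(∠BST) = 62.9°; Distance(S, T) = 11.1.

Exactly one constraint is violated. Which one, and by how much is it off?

Distance(S, T) = 11.1 — off by 3.20.

Z = (0.00, 0.00) ✓; ZA at 122.7° ✓; |ZA| = 25.10 ✓; ∠ZAJ = 36.80° ✓; |AJ| = 12.30 ✓; ∠AJU = 47.00° ✓; |JU| = 14.30 ✓; ∠(JU, UM) = 90.00° ✓; |UM| = 17.10 ✓; ∠UMB = 49.00° ✓; |MB| = 18.10 ✓; ∠MBS = 116.7° ✓; |BS| = 22.50 ✓; ∠BST = 62.90° ✓; |ST| = 7.900 ✗.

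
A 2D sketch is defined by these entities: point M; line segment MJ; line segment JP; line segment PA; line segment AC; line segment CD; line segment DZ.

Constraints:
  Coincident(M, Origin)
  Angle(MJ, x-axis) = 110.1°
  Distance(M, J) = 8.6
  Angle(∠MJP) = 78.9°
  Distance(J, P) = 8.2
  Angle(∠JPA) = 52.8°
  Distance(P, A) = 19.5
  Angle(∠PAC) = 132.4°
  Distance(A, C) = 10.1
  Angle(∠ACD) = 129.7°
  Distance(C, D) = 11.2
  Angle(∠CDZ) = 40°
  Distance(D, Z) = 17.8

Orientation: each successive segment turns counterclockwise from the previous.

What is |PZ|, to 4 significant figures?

15.70

M is at the origin; MJ runs at 110.1° with length 8.6, so J = (-2.955, 8.076). ∠MJP = 78.9° gives JP at -148.8° from the x-axis; with |JP| = 8.2, P = (-9.969, 3.828). ∠JPA = 52.8° gives PA at -21.60° from the x-axis; with |PA| = 19.5, A = (8.161, -3.350). ∠PAC = 132.4° gives AC at 26.00° from the x-axis; with |AC| = 10.1, C = (17.24, 1.078). ∠ACD = 129.7° gives CD at 76.30° from the x-axis; with |CD| = 11.2, D = (19.89, 11.96). ∠CDZ = 40.0° gives DZ at -143.7° from the x-axis; with |DZ| = 17.8, Z = (5.546, 1.421). Then |PZ| = |Z − P| = 15.70.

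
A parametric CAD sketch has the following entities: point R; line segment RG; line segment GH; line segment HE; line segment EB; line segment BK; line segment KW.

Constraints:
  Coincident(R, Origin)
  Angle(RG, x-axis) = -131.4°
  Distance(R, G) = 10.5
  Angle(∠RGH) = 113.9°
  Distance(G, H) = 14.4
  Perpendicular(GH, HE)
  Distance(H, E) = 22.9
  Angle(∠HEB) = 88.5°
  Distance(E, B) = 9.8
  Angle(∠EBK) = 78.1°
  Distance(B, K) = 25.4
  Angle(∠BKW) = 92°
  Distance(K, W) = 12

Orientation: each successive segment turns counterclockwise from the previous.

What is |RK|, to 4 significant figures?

18.80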